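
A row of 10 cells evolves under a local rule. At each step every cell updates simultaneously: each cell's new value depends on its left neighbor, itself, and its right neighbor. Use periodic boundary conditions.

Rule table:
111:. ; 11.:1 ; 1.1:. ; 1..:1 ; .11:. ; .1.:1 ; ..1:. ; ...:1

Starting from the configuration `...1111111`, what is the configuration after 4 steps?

111111...1

step 1: 11.......1
step 2: .1111111..
step 3: .......111
step 4: 111111...1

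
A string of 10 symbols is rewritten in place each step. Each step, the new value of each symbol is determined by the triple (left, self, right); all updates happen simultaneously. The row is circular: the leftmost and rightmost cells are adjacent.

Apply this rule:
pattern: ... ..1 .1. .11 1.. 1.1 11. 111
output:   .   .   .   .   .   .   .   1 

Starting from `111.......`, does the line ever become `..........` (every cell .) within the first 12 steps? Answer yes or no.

yes

.1........
..........
all cells are . at step 2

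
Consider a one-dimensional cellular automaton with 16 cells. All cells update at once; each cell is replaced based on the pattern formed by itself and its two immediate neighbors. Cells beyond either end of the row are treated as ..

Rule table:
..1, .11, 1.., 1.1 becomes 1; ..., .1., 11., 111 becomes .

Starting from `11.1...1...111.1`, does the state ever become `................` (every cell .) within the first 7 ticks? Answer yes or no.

1.1.1.1.1.11..1.
.1.1.1.1.11.11.1
1.1.1.1.11.11.1.
.1.1.1.11.11.1.1
1.1.1.11.11.1.1.
.1.1.11.11.1.1.1
1.1.11.11.1.1.1.
tick 7 is 1.1.11.11.1.1.1., still not uniform .

no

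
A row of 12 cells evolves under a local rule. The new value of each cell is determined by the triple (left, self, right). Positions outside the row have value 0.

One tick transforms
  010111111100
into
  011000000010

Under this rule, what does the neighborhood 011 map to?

At position 3 the neighborhood is 011; the next row has 0 there.

0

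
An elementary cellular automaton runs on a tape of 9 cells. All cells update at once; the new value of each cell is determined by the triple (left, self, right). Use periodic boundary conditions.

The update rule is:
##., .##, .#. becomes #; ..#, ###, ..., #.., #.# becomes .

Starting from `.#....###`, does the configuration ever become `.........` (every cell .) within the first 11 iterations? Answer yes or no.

.#....#.#
.#....#.#  (fixed point — unchanged through iteration 11)
iteration 11 is .#....#.#, still not uniform .

no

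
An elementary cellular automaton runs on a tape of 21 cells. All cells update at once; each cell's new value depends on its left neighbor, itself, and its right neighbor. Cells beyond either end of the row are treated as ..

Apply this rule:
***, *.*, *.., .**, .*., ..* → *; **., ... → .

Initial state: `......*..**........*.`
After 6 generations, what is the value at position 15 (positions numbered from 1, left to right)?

*

.....*****.*......***
....*****.***....***.
...*****.***.*..***.*
..*****.***.******.**
.*****.***.******.**.
*****.***.******.**.*
position 15 holds *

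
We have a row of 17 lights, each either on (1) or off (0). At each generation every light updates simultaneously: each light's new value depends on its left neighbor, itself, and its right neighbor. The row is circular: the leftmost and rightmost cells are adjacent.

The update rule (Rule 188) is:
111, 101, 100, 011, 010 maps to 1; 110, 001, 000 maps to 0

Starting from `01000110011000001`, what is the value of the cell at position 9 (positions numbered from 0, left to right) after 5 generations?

11100101010100001
11010111111110001
10111111111101001
01111111111011101
11111111110111011
position 9 holds 1

1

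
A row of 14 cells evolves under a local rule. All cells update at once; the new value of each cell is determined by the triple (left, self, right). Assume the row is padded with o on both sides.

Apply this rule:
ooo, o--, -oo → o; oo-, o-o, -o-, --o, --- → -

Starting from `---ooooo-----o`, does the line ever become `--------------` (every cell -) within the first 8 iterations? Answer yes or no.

iteration 1: o--oooo-o----o
iteration 2: -o-ooo---o---o
iteration 3: ---oo-o---o--o
iteration 4: o--o---o---o-o
iteration 5: -o--o---o----o
iteration 6: --o--o---o---o
iteration 7: o--o--o---o--o
iteration 8: -o--o--o---o-o
iteration 8 is -o--o--o---o-o, still not uniform -

no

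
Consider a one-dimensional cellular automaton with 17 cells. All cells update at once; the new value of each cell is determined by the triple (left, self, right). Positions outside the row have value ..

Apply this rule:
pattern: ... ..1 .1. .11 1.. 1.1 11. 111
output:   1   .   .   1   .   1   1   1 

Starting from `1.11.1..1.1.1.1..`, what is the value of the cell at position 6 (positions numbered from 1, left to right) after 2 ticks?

tick 1: .1111....1.1.1..1
tick 2: .1111.11..1.1....
position 6 holds .

.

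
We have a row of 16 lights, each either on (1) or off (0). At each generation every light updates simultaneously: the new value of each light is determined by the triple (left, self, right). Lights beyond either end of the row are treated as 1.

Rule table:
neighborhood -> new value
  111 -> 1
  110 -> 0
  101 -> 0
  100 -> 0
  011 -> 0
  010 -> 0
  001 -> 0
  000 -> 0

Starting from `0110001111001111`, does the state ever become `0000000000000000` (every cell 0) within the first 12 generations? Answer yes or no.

0000000110000111
0000000000000011
0000000000000001
0000000000000000
all cells are 0 at generation 4

yes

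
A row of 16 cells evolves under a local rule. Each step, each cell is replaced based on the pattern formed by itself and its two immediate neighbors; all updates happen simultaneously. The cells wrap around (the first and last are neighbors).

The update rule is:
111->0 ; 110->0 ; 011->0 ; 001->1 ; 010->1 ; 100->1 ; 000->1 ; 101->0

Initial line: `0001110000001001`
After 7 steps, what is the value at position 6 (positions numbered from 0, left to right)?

1

1110001111111111
0001110000000000
1110001111111111  (repeats step 1; period 2)
step 7: 1110001111111111
position 6 holds 1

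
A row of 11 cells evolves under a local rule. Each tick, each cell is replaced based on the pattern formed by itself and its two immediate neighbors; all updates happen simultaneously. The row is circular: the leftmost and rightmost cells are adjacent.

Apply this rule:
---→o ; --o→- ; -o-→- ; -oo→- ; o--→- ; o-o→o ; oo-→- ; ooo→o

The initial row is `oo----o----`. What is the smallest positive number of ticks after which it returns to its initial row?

2

tick 1: ---oo---oo-
tick 2: oo----o----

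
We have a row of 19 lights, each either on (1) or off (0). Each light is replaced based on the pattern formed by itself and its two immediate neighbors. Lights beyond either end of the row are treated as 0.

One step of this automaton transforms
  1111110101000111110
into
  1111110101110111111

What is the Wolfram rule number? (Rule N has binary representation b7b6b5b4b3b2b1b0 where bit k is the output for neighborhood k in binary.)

position 1: 111 → 1  (bit 7 = 1)
position 5: 110 → 1  (bit 6 = 1)
position 6: 101 → 0  (bit 5 = 0)
position 10: 100 → 1  (bit 4 = 1)
position 0: 011 → 1  (bit 3 = 1)
position 7: 010 → 1  (bit 2 = 1)
position 12: 001 → 0  (bit 1 = 0)
position 11: 000 → 1  (bit 0 = 1)
bits b7..b0 = 11011101 = 221

221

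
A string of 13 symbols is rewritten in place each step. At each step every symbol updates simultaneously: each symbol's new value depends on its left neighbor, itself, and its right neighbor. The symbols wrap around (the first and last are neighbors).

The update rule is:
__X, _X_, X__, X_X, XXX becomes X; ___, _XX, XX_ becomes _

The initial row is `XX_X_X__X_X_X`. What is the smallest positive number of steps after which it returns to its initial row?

14

step 1: X_XXXXXXXXXX_
step 2: XX_XXXXXXXX_X
step 3: X_X_XXXXXX_X_
step 4: XXXX_XXXX_XXX
step 5: XXX_X_XX_X_XX
step 6: XX_XXX__XXX_X
step 7: X_X_X_XX_X_X_
step 8: XXXXXX__XXXXX
step 9: XXXXX_XX_XXXX
step 10: XXXX_X__X_XXX
step 11: XXX_XXXXXX_XX
step 12: XX_X_XXXX_X_X
step 13: X_XXX_XX_XXX_
step 14: XX_X_X__X_X_X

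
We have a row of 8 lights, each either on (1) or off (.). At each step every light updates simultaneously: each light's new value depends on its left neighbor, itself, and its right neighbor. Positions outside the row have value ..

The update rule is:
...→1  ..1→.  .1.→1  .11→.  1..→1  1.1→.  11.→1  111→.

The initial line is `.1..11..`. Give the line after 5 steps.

.111.1.1

step 1: .11..111
step 2: ..11...1
step 3: 1..111.1
step 4: 11...1.1
step 5: .111.1.1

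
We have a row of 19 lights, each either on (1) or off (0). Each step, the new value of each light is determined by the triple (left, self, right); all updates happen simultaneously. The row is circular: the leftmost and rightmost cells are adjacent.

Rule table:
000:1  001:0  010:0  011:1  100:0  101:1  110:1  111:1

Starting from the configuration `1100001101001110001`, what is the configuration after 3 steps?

1101101110001110101
1111111110101111011
1111111111011111111

1111111111011111111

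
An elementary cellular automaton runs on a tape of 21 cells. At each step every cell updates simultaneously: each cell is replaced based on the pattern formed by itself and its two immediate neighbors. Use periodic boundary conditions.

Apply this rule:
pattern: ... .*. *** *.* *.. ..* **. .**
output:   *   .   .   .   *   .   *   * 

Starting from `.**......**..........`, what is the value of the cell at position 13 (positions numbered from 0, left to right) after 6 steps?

.

.*******.************
.*.....*.*..........*
..****....*********..
*.*..****.*.......***
*..*.*..*..******.*..
.*....*..*.*....*..*.
position 13 holds .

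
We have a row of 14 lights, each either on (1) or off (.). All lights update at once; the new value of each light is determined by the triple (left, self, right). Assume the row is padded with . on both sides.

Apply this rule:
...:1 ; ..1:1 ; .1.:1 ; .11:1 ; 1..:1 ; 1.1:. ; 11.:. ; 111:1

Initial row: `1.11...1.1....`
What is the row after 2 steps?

1.1.1111.11111
1.1.111..1111.

1.1.111..1111.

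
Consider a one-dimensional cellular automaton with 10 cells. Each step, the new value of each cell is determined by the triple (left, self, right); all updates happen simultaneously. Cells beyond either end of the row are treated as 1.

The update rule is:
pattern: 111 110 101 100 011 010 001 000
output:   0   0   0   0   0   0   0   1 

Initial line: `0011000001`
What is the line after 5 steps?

0000011100
0111000000
0000011110
0111000000  (repeats step 2; period 2)
step 5: 0000011110

0000011110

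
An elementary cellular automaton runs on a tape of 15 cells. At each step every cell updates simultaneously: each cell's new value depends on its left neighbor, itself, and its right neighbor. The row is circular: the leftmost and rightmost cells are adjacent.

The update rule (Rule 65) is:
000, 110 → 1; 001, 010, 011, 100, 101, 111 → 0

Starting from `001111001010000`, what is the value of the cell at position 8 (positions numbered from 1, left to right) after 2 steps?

1

100001000000111
101100011110000
position 8 holds 1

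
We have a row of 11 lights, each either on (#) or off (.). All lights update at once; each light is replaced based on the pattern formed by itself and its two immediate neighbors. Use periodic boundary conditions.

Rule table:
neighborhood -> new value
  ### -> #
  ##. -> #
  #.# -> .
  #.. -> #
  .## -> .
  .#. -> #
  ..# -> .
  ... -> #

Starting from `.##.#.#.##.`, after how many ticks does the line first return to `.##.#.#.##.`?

22

..#.#.#..##
#.#.#.##..#
#.#.#..##..
#.#.##..##.
#.#..##..#.
#.##..##.#.
#..##..#.#.
##..##.#.#.
.##..#.#.#.
..##.#.#.##
#..#.#.#..#
##.#.#.##..
.#.#.#..##.
.#.#.##..##
.#.#..##..#
.#.##..##.#
.#..##..#.#
.##..##.#.#
..##..#.#.#
#..##.#.#.#
##..#.#.#..
.##.#.#.##.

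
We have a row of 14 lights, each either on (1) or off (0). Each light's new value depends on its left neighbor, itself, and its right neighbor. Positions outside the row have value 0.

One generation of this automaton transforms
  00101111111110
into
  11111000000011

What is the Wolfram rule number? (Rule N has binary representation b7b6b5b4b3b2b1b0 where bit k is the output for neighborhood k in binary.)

127

position 5: 111 → 0  (bit 7 = 0)
position 12: 110 → 1  (bit 6 = 1)
position 3: 101 → 1  (bit 5 = 1)
position 13: 100 → 1  (bit 4 = 1)
position 4: 011 → 1  (bit 3 = 1)
position 2: 010 → 1  (bit 2 = 1)
position 1: 001 → 1  (bit 1 = 1)
position 0: 000 → 1  (bit 0 = 1)
bits b7..b0 = 01111111 = 127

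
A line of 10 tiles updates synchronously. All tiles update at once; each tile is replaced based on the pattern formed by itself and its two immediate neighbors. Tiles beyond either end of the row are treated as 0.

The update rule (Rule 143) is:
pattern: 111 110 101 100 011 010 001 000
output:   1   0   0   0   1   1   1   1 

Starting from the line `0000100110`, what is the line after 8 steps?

1010110011

1111101100
1111001001
1110011011
1100110010
1001100110
1011001100
1010011001
1010110011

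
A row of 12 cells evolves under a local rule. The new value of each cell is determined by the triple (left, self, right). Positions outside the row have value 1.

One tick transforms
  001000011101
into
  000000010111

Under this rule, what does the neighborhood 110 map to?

1

At position 9 the neighborhood is 110; the next row has 1 there.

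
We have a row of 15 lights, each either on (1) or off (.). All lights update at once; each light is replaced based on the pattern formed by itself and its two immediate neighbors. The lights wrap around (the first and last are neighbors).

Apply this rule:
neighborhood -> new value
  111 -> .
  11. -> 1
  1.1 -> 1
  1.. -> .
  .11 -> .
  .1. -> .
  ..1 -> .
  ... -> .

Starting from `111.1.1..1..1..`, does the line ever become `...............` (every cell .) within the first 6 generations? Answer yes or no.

generation 1: ..11.1.........
generation 2: ...11..........
generation 3: ....1..........
generation 4: ...............
all cells are . at generation 4

yes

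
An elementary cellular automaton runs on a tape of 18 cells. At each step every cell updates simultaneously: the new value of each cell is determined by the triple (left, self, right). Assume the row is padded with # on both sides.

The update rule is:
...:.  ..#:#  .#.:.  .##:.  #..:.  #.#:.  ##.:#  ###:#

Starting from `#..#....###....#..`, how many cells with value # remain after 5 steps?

step 1: #.#....#.##...#..#
step 2: #.....#...#..#..#.
step 3: #....#...#..#..#..
step 4: #...#...#..#..#..#
step 5: #..#...#..#..#..#.
count of #: 6

6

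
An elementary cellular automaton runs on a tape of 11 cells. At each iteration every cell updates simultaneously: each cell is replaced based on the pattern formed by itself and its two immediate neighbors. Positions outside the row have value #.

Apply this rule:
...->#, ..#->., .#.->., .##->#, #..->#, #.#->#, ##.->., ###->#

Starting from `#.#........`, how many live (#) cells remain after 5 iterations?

.#.#######.
#.#######.#
.#######.##
#######.###
######.####
count of #: 10

10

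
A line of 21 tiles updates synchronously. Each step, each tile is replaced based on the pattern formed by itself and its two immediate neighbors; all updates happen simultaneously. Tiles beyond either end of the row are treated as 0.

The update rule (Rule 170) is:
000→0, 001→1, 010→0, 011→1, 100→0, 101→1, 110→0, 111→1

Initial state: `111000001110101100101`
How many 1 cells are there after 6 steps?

8

110000011101011001010
100000111010110010100
000001110101100101000
000011101011001010000
000111010110010100000
001110101100101000000
count of 1: 8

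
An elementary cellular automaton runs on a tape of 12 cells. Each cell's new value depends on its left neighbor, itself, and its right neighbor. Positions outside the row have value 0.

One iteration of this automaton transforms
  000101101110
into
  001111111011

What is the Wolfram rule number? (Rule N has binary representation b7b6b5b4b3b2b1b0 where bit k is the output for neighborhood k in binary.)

126

position 9: 111 → 0  (bit 7 = 0)
position 6: 110 → 1  (bit 6 = 1)
position 4: 101 → 1  (bit 5 = 1)
position 11: 100 → 1  (bit 4 = 1)
position 5: 011 → 1  (bit 3 = 1)
position 3: 010 → 1  (bit 2 = 1)
position 2: 001 → 1  (bit 1 = 1)
position 0: 000 → 0  (bit 0 = 0)
bits b7..b0 = 01111110 = 126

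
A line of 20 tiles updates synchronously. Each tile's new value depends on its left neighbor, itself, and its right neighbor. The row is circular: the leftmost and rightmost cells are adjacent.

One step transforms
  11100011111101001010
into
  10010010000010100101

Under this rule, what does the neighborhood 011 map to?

At position 0 the neighborhood is 011; the next row has 1 there.

1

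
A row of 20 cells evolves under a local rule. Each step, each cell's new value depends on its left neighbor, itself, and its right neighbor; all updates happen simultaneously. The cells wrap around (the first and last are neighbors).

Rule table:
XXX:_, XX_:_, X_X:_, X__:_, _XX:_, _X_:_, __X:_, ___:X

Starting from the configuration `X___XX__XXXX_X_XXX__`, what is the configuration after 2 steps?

__X_________________
X___XXXXXXXXXXXXXXXX

X___XXXXXXXXXXXXXXXX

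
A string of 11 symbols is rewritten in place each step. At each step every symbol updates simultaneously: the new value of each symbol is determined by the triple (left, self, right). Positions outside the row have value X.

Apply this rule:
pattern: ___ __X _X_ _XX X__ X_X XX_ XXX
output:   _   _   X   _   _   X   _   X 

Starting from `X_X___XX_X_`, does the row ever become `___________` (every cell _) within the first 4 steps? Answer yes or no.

yes

_XX_____XXX
X________XX
__________X
___________
all cells are _ at step 4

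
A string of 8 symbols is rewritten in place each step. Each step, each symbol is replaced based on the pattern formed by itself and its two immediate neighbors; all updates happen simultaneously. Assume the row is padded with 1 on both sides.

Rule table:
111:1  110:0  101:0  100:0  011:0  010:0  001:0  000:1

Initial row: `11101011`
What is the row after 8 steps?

step 1: 11000001
step 2: 10011100
step 3: 00001000
step 4: 01100010
step 5: 00001000  (repeats step 3; period 2)
step 8: 01100010

01100010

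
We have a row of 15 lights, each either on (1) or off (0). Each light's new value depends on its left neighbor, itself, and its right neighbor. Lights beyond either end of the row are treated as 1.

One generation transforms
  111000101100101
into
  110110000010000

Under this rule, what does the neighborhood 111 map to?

1

At position 0 the neighborhood is 111; the next row has 1 there.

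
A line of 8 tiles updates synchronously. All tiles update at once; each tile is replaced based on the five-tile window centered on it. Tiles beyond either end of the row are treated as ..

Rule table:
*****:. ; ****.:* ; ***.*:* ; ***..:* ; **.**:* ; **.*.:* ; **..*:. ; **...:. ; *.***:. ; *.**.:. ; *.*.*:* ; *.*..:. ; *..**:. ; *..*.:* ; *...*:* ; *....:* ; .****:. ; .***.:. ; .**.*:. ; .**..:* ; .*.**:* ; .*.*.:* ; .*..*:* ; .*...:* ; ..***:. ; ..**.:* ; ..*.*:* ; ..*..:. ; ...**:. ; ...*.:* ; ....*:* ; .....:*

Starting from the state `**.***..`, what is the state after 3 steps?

step 1: *.*..*.*
step 2: **.****.
step 3: *.*..**.

*.*..**.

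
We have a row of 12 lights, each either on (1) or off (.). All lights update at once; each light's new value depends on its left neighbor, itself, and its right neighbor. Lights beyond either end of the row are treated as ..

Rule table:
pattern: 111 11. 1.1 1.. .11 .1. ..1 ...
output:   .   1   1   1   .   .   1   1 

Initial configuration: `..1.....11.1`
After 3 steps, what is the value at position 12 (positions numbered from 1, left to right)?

1

step 1: 11.11111.11.
step 2: .11....11.11
step 3: 1.11111.11.1
position 12 holds 1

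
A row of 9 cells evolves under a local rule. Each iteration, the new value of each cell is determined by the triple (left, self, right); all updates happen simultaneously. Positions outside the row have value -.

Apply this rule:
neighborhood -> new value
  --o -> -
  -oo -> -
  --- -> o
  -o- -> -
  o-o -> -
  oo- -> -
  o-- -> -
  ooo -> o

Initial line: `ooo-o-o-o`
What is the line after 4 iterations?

-----oo--

-o-------
---oooooo
oo--oooo-
-----oo--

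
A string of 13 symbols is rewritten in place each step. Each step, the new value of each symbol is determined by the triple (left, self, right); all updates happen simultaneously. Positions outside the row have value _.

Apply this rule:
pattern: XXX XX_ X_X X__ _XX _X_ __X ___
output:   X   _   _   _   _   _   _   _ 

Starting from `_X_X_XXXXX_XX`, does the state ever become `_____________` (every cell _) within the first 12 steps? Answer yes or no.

yes

step 1: ______XXX____
step 2: _______X_____
step 3: _____________
all cells are _ at step 3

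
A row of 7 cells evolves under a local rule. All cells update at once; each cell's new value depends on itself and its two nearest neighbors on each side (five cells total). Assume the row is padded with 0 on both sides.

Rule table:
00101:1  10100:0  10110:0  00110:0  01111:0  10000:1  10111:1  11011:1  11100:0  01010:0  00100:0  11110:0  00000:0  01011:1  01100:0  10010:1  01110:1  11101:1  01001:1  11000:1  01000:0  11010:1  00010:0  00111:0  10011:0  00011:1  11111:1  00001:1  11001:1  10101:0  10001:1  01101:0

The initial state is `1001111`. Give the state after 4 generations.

0100000
0001000
0100010
0001000

0001000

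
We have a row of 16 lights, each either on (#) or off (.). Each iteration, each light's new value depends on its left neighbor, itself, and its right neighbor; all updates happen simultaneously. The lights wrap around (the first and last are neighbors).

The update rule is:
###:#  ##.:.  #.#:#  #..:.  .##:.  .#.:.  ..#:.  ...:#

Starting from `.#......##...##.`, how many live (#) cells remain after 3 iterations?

4

...####....#....
##..##..##...###
#..........#..##
count of #: 4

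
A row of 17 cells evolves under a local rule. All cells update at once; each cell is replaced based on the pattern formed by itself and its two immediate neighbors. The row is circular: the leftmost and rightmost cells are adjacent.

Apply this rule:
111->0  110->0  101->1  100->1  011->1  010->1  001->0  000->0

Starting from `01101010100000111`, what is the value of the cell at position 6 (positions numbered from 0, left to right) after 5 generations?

11011111110000100
10110000001000110
11101000001100101
00011100001010111
10010010001111100
position 6 holds 1

1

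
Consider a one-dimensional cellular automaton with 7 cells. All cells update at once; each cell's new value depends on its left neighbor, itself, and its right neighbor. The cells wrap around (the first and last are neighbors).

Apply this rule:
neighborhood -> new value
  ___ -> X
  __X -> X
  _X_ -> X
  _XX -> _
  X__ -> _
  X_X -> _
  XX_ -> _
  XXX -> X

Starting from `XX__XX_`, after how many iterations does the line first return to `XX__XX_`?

___X___
XXXX_XX
XXX___X
XX__XX_

4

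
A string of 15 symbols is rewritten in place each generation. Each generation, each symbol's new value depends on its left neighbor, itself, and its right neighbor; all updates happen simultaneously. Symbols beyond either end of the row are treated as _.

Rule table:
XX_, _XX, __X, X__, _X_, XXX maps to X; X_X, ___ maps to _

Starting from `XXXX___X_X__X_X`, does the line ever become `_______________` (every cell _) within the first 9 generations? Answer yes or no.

XXXXX_XX_XXXX_X
XXXXX_XX_XXXX_X  (fixed point — unchanged through generation 9)
generation 9 is XXXXX_XX_XXXX_X, still not uniform _

no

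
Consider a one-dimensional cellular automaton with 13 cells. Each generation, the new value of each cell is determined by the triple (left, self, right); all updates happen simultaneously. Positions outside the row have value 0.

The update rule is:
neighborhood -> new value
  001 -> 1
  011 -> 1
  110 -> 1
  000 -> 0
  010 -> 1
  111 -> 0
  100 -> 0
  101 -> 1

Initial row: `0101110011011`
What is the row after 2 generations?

1111010111111
1001111100001

1001111100001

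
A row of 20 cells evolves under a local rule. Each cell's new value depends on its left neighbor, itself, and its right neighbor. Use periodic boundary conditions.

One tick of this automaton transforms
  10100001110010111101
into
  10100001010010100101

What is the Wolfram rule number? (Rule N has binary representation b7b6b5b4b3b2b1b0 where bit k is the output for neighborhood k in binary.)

76

position 8: 111 → 0  (bit 7 = 0)
position 0: 110 → 1  (bit 6 = 1)
position 1: 101 → 0  (bit 5 = 0)
position 3: 100 → 0  (bit 4 = 0)
position 7: 011 → 1  (bit 3 = 1)
position 2: 010 → 1  (bit 2 = 1)
position 6: 001 → 0  (bit 1 = 0)
position 4: 000 → 0  (bit 0 = 0)
bits b7..b0 = 01001100 = 76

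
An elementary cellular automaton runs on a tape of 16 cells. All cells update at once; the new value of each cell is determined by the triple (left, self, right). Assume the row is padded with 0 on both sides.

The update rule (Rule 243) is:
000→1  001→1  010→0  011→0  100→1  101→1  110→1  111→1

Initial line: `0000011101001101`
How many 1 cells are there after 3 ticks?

12

tick 1: 1111101110110110
tick 2: 0111110111011011
tick 3: 1011111011101101
count of 1: 12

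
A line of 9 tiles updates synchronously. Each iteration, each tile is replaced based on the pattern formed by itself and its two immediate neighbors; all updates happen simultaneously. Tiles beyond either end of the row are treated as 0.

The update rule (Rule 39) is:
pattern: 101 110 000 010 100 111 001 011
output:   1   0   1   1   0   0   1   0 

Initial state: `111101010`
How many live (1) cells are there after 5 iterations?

3

000011110
111100000
000001111
111110000
000000111
count of 1: 3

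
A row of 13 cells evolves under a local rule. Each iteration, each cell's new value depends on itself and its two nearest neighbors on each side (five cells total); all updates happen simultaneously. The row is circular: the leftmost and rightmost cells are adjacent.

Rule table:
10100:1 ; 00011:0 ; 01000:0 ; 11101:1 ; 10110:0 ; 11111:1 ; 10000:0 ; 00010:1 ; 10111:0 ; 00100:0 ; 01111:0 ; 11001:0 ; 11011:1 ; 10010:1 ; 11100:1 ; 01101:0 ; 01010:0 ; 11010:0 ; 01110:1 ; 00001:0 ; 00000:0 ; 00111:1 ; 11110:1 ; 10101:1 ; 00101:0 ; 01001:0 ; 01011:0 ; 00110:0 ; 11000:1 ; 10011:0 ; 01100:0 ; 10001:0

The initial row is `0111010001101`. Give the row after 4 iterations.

iteration 1: 0011010000001
iteration 2: 0000010000010
iteration 3: 0000100000100
iteration 4: 0001000001000

0001000001000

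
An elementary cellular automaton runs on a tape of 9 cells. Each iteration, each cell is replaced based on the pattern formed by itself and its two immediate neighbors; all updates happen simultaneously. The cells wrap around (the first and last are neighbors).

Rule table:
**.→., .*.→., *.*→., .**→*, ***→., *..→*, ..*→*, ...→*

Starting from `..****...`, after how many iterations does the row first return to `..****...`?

18

***...***
...****..
****...**
....****.
*****...*
.....****
******...
*.....***
.******..
**.....**
..******.
***.....*
...******
****.....
*...*****
.****....
**...****
..****...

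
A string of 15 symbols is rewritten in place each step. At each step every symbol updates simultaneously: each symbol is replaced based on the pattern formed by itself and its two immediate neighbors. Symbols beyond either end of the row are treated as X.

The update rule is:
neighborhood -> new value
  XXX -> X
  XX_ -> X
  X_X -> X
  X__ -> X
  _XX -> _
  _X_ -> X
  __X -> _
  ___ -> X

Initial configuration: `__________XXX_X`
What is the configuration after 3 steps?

XXXXXXXXXXX__XX

XXXXXXXXX__XXX_
XXXXXXXXXX__XXX
XXXXXXXXXXX__XX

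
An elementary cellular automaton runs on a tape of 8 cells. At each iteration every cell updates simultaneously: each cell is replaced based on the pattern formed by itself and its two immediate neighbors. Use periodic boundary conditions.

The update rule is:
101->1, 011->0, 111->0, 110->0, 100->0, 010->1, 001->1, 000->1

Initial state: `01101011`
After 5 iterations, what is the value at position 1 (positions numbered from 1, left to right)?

1

iteration 1: 10011100
iteration 2: 10100001
iteration 3: 01101110
iteration 4: 10010000
iteration 5: 10110111
position 1 holds 1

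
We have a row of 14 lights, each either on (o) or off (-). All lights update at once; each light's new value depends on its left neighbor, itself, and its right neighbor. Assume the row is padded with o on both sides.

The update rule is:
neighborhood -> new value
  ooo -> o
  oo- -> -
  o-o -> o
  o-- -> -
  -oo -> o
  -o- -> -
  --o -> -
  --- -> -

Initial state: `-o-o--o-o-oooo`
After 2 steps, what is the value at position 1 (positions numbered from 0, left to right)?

step 1: o-o----o-ooooo
step 2: -o------oooooo
position 1 holds o

o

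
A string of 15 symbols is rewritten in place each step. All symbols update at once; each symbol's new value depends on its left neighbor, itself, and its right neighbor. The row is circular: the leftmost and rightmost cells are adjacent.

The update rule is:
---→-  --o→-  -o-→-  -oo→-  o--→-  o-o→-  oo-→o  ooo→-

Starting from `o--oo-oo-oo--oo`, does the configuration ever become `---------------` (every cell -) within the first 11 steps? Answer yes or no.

yes

o---o--o--o----
---------------
all cells are - at step 2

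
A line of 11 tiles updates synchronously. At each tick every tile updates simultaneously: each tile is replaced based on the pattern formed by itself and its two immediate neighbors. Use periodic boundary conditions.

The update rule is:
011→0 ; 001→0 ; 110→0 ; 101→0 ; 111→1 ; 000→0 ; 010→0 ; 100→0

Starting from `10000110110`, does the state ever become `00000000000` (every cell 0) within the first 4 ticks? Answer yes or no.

tick 1: 00000000000
all cells are 0 at tick 1

yes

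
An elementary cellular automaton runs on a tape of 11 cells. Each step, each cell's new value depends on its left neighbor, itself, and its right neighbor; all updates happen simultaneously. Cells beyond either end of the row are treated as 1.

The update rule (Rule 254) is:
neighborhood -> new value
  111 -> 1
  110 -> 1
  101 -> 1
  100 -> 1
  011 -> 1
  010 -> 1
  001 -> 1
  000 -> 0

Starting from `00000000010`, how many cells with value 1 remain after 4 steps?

10000000111
11000001111
11100011111
11110111111
count of 1: 10

10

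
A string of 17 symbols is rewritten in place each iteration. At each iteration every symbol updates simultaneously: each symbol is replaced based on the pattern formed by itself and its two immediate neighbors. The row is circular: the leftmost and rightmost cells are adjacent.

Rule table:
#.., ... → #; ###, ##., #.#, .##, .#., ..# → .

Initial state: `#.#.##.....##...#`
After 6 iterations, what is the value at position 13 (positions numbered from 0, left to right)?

#

iteration 1: ......####...##..
iteration 2: #####.....##...##
iteration 3: .....####...##...
iteration 4: ####.....##...###
iteration 5: ....####...##....
iteration 6: ###.....##...####
position 13 holds #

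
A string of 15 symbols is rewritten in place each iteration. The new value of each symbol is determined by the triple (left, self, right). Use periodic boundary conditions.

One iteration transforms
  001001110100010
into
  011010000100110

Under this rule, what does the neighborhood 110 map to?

0

At position 7 the neighborhood is 110; the next row has 0 there.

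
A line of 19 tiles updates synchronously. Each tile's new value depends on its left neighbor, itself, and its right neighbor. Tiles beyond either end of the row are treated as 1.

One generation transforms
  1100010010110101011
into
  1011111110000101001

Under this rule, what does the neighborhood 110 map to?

0

At position 1 the neighborhood is 110; the next row has 0 there.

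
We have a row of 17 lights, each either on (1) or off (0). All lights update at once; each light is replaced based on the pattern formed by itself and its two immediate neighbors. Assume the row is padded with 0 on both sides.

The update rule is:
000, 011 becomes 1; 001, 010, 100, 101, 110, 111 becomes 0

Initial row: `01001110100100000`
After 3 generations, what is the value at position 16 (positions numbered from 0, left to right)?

1

00001000000001111
11100011111101000
10001010000000011
position 16 holds 1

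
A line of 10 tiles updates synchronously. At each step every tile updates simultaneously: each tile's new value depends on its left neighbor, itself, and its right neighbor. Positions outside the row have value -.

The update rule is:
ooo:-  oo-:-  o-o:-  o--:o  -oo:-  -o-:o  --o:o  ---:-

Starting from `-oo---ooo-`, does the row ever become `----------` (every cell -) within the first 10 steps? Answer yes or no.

o--o-o---o
oooo-oo-oo
----------
all cells are - at step 3

yes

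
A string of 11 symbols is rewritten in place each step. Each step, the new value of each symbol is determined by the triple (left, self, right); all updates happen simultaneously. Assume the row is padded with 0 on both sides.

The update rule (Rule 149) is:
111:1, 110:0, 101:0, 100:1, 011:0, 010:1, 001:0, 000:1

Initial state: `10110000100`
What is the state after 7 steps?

01111100101

10001110111
11100100010
01010111011
01010010000
01011011111
01000001110
01111100101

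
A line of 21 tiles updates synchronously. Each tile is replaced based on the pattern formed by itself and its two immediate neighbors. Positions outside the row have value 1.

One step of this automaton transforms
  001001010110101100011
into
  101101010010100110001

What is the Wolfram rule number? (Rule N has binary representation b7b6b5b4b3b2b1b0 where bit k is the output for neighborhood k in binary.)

position 20: 111 → 1  (bit 7 = 1)
position 10: 110 → 1  (bit 6 = 1)
position 6: 101 → 0  (bit 5 = 0)
position 0: 100 → 1  (bit 4 = 1)
position 9: 011 → 0  (bit 3 = 0)
position 2: 010 → 1  (bit 2 = 1)
position 1: 001 → 0  (bit 1 = 0)
position 17: 000 → 0  (bit 0 = 0)
bits b7..b0 = 11010100 = 212

212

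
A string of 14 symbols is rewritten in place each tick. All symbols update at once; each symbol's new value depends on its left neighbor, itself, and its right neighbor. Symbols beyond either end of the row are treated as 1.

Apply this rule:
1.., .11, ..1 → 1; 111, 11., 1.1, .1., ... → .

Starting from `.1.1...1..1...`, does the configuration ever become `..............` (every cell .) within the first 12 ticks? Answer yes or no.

no

tick 1: ....1.1.11.1.1
tick 2: 1..1....1....1
tick 3: .11.1..1.1..11
tick 4: .1...11...111.
tick 5: ..1.11.1.11...
tick 6: 11..1....1.1.1
tick 7: ..11.1..1....1
tick 8: 111...11.1..11
tick 9: ...1.11...111.
tick 10: 1.1..1.1.11...
tick 11: ...11....1.1.1
tick 12: 1.11.1..1....1
tick 12 is 1.11.1..1....1, still not uniform .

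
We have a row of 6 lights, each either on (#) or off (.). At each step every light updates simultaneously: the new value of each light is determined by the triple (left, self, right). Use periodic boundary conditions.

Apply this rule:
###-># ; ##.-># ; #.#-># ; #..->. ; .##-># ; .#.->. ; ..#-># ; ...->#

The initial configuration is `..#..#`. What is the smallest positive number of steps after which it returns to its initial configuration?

3

.#..#.
#..#..
..#..#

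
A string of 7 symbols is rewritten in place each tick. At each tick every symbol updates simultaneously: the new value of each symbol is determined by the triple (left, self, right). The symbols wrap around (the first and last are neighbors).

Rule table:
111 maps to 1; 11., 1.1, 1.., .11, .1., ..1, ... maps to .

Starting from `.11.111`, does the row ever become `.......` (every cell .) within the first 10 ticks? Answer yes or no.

tick 1: .....1.
tick 2: .......
all cells are . at tick 2

yes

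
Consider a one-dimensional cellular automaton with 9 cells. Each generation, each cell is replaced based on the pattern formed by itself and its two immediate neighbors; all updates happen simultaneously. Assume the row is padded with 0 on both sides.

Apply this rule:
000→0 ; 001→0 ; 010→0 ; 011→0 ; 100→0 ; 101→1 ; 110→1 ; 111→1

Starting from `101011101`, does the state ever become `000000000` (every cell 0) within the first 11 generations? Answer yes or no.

010101110
001010110
000101010
000010100
000001000
000000000
all cells are 0 at generation 6

yes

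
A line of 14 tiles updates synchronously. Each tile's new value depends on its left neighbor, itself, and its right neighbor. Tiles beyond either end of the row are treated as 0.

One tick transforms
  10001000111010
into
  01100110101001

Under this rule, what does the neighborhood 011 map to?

1

At position 8 the neighborhood is 011; the next row has 1 there.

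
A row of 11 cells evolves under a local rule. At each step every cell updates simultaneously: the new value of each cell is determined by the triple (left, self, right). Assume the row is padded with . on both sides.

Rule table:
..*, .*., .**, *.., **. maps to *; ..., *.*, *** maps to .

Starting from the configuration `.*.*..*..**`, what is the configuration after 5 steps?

**.*.****.*

**.********
**.*......*
**.**....**
**.***..***
**.*.****.*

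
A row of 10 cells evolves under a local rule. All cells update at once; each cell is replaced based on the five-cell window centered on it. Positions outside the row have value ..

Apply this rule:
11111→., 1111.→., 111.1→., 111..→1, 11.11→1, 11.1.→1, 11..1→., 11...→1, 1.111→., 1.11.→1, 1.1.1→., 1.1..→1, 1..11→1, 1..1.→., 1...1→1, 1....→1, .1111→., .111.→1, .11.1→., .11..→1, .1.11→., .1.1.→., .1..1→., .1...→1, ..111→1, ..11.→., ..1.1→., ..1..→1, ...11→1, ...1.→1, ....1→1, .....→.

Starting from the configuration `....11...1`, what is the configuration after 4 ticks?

..11.11111
11..1....1
.1..111111
11.11....1

11.11....1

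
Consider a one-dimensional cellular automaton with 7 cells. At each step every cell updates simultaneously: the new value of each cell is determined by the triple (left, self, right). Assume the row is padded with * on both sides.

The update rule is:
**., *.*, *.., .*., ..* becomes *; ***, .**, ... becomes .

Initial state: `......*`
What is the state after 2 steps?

**..***

*....*.
**..***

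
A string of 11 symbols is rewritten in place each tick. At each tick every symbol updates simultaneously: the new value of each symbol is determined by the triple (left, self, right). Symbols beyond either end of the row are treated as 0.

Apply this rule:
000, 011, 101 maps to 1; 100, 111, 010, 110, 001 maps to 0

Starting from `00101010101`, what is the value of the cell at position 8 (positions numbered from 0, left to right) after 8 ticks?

10010101010
00001010100
11100101001
10000010000
00111000111
10100010100
01001001001
00000000000
position 8 holds 0

0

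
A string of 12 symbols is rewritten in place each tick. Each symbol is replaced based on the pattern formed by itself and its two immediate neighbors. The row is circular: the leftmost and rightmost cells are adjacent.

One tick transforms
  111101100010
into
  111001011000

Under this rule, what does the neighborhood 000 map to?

At position 8 the neighborhood is 000; the next row has 1 there.

1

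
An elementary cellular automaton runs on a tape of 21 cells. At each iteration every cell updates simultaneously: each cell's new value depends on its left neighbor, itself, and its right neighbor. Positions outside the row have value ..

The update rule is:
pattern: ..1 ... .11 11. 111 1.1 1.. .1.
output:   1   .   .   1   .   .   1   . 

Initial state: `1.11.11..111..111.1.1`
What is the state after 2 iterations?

..1.11..111..111.1...

...1..111..111..1....
..1.11..111..111.1...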